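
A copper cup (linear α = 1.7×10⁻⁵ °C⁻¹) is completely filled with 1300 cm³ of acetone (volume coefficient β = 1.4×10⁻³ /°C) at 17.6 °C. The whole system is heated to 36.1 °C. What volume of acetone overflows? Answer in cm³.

The cup also expands: β_container ≈ 3α = 5.1×10⁻⁵ /K
Net overflow = V₀(β_liq − 3α_cont)ΔT
β − 3α = 1.40×10⁻³ − 5.1×10⁻⁵ = 1.349×10⁻³ /K; ΔT = 18.5 K
ΔV = 1300 × 1.349×10⁻³ × 18.5 = 32.4 cm³

32.4 cm³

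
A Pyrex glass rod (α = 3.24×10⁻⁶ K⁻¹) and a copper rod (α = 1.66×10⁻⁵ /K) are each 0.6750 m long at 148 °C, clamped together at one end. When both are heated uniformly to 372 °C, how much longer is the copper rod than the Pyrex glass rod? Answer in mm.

ΔT = 224 K
Pyrex glass: ΔL = 3.24×10⁻⁶ × 0.6750 m × 224 = 4.8989×10⁻⁴ m = 0.48989 mm
copper: ΔL = 1.66×10⁻⁵ × 0.6750 m × 224 = 2.5099×10⁻³ m = 2.5099 mm
difference = 2.5099 − 0.48989 = 2.02001 mm

2.02 mm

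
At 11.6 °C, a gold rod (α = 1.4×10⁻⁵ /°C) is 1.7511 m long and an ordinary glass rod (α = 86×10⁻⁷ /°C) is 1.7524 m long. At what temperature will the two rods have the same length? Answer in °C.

T = 149.2 °C

L₁(1 + α₁ΔT) = L₂(1 + α₂ΔT) ⇒ ΔT = (L₂ − L₁)/(α₁L₁ − α₂L₂)
L₂ − L₁ = 1.7524 − 1.7511 = 1.30×10⁻³ m
α₁L₁ − α₂L₂ = 1.4×10⁻⁵×1.7511 − 86×10⁻⁷×1.7524 = 9.44476×10⁻⁶ m/K
ΔT = 1.30×10⁻³ / 9.44476×10⁻⁶ = 137.642 K
T = 11.6 + 137.642 = 149.242 °C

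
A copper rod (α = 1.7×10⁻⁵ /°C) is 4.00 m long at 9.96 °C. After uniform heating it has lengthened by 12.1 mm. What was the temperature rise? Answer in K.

ΔL = αL₀ΔT ⇒ ΔT = ΔL / (αL₀)
ΔT = 12.1×10⁻³ m / (1.7×10⁻⁵ × 4.00 m) = 177.94 K

ΔT = 178 K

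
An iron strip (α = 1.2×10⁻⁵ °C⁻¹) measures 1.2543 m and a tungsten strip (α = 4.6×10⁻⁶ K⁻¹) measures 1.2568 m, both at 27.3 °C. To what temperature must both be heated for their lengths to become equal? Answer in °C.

T = 297.0 °C

L₁(1 + α₁ΔT) = L₂(1 + α₂ΔT) ⇒ ΔT = (L₂ − L₁)/(α₁L₁ − α₂L₂)
L₂ − L₁ = 1.2568 − 1.2543 = 2.50×10⁻³ m
α₁L₁ − α₂L₂ = 1.2×10⁻⁵×1.2543 − 4.6×10⁻⁶×1.2568 = 9.27032×10⁻⁶ m/K
ΔT = 2.50×10⁻³ / 9.27032×10⁻⁶ = 269.678 K
T = 27.3 + 269.678 = 296.978 °C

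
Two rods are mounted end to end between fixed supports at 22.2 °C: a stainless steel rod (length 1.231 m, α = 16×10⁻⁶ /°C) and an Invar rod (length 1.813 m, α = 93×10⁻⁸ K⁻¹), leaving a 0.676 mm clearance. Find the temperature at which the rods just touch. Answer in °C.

T = 53.8 °C

α₁L₁ = 1.9696×10⁻⁵ m/K, α₂L₂ = 1.68609×10⁻⁶ m/K → total 2.138209×10⁻⁵ m/K
ΔT = g/(α₁L₁+α₂L₂) = 6.76×10⁻⁴ / 2.138209×10⁻⁵ = 31.615 K
T = 22.2 + 31.615 = 53.815 °C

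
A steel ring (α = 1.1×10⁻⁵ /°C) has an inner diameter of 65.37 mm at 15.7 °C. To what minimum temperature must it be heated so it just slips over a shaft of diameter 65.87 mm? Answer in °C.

Required Δd = 65.87 − 65.37 = 0.50 mm
Δd = αd₀ΔT ⇒ ΔT = Δd/(αd₀) = 0.50 / (1.1×10⁻⁵ × 65.37) = 695.34 K
T_min = 15.7 + 695.34 = 711.04 °C

T = 711 °C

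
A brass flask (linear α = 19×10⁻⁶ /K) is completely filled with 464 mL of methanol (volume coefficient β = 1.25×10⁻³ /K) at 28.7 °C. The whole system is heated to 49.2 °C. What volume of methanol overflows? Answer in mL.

The flask also expands: β_container ≈ 3α = 5.7×10⁻⁵ /K
Net overflow = V₀(β_liq − 3α_cont)ΔT
β − 3α = 1.25×10⁻³ − 5.7×10⁻⁵ = 1.193×10⁻³ /K; ΔT = 20.5 K
ΔV = 464 × 1.193×10⁻³ × 20.5 = 11.3 mL

11.3 mL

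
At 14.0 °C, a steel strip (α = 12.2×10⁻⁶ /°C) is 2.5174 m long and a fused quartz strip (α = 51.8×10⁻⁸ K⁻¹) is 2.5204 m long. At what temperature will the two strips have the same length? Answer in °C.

L₁(1 + α₁ΔT) = L₂(1 + α₂ΔT) ⇒ ΔT = (L₂ − L₁)/(α₁L₁ − α₂L₂)
L₂ − L₁ = 2.5204 − 2.5174 = 3.00×10⁻³ m
α₁L₁ − α₂L₂ = 12.2×10⁻⁶×2.5174 − 51.8×10⁻⁸×2.5204 = 2.94067128×10⁻⁵ m/K
ΔT = 3.00×10⁻³ / 2.94067128×10⁻⁵ = 102.018 K
T = 14.0 + 102.018 = 116.018 °C

T = 116.0 °C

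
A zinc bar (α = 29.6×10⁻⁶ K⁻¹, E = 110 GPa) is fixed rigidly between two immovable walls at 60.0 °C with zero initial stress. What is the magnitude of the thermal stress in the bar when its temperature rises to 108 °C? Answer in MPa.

σ = 156 MPa

Fully constrained: the free strain ε = αΔT is blocked, so σ = Eε = EαΔT.
|ΔT| = 48.0 K
σ = 110×10⁹ × 29.6×10⁻⁶ × 48.0 = 1.56×10⁸ Pa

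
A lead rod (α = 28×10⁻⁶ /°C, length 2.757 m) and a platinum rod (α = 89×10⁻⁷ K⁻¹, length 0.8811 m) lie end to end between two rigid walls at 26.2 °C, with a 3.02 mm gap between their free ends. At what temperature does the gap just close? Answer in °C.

T = 61.7 °C

α₁L₁ = 7.7196×10⁻⁵ m/K, α₂L₂ = 7.84179×10⁻⁶ m/K → total 8.503779×10⁻⁵ m/K
ΔT = g/(α₁L₁+α₂L₂) = 3.02×10⁻³ / 8.503779×10⁻⁵ = 35.514 K
T = 26.2 + 35.514 = 61.714 °C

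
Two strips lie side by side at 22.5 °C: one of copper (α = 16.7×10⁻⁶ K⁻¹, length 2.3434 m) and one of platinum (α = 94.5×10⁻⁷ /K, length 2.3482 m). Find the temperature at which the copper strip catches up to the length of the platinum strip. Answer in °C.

Equal length when α₁L₁ΔT − α₂L₂ΔT = L₂ − L₁ = 4.80×10⁻³ m
α₁L₁ = 3.913478×10⁻⁵, α₂L₂ = 2.219049×10⁻⁵ → Δ(αL) = 1.694429×10⁻⁵ m/K
ΔT = 4.80×10⁻³ / 1.694429×10⁻⁵ = 283.281 K, so T = 22.5 + 283.281 = 305.781 °C

T = 305.8 °C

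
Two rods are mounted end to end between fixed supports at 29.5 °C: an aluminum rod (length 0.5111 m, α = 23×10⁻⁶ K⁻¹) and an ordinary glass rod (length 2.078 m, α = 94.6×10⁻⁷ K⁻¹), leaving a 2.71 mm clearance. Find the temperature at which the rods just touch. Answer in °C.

Gap closes when ΔL₁ + ΔL₂ = 2.71 mm = 2.71×10⁻³ m
(α₁L₁ + α₂L₂)ΔT = g
α₁L₁ + α₂L₂ = 23×10⁻⁶×0.5111 + 94.6×10⁻⁷×2.078 = 3.141318×10⁻⁵ m/K
ΔT = 2.71×10⁻³ / 3.141318×10⁻⁵ = 86.27 K
T = 29.5 + 86.27 = 115.77 °C

T = 116 °C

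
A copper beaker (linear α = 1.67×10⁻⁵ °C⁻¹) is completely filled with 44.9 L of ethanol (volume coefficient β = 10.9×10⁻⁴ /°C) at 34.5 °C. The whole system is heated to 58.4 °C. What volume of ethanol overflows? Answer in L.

The beaker also expands: β_container ≈ 3α = 5.01×10⁻⁵ /K
Net overflow = V₀(β_liq − 3α_cont)ΔT
β − 3α = 1.09×10⁻³ − 5.01×10⁻⁵ = 1.0399×10⁻³ /K; ΔT = 23.9 K
ΔV = 44.9 × 1.0399×10⁻³ × 23.9 = 1.12 L

1.12 L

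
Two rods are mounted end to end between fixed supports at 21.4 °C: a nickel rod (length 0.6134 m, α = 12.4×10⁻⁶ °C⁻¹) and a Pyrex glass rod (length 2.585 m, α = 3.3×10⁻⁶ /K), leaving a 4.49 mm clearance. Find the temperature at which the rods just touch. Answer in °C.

α₁L₁ = 7.60616×10⁻⁶ m/K, α₂L₂ = 8.5305×10⁻⁶ m/K → total 1.613666×10⁻⁵ m/K
ΔT = g/(α₁L₁+α₂L₂) = 4.49×10⁻³ / 1.613666×10⁻⁵ = 278.25 K
T = 21.4 + 278.25 = 299.65 °C

T = 300 °C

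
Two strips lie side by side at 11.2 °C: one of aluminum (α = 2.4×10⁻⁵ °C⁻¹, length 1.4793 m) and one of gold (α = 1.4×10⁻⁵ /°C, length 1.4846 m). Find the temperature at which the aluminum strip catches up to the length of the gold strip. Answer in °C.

T = 371.3 °C

L₁(1 + α₁ΔT) = L₂(1 + α₂ΔT) ⇒ ΔT = (L₂ − L₁)/(α₁L₁ − α₂L₂)
L₂ − L₁ = 1.4846 − 1.4793 = 5.30×10⁻³ m
α₁L₁ − α₂L₂ = 2.4×10⁻⁵×1.4793 − 1.4×10⁻⁵×1.4846 = 1.47188×10⁻⁵ m/K
ΔT = 5.30×10⁻³ / 1.47188×10⁻⁵ = 360.084 K
T = 11.2 + 360.084 = 371.284 °C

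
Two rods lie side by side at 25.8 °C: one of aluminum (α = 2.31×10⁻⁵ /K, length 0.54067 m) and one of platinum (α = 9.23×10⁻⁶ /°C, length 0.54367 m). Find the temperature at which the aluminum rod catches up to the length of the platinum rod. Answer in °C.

L₁(1 + α₁ΔT) = L₂(1 + α₂ΔT) ⇒ ΔT = (L₂ − L₁)/(α₁L₁ − α₂L₂)
L₂ − L₁ = 0.54367 − 0.54067 = 3.00×10⁻³ m
α₁L₁ − α₂L₂ = 2.31×10⁻⁵×0.54067 − 9.23×10⁻⁶×0.54367 = 7.4714029×10⁻⁶ m/K
ΔT = 3.00×10⁻³ / 7.4714029×10⁻⁶ = 401.531 K
T = 25.8 + 401.531 = 427.331 °C

T = 427.3 °C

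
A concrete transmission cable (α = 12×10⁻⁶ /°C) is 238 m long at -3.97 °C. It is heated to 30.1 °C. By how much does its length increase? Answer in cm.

ΔL = 9.73 cm

|ΔT| = |30.1 − (-3.97)| = 34.07 K
ΔL = αL₀ΔT = (12×10⁻⁶)(238)(34.07) = 9.73×10⁻² m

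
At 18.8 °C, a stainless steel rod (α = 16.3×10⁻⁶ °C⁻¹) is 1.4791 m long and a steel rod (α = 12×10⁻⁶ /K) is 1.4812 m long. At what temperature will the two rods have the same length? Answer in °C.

Equal length when α₁L₁ΔT − α₂L₂ΔT = L₂ − L₁ = 2.10×10⁻³ m
α₁L₁ = 2.410933×10⁻⁵, α₂L₂ = 1.77744×10⁻⁵ → Δ(αL) = 6.33493×10⁻⁶ m/K
ΔT = 2.10×10⁻³ / 6.33493×10⁻⁶ = 331.495 K, so T = 18.8 + 331.495 = 350.295 °C

T = 350.3 °C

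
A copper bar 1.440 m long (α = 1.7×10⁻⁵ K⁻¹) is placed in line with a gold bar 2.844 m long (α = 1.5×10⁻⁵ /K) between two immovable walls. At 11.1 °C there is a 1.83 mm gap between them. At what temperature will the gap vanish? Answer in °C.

α₁L₁ = 2.448×10⁻⁵ m/K, α₂L₂ = 4.266×10⁻⁵ m/K → total 6.714×10⁻⁵ m/K
ΔT = g/(α₁L₁+α₂L₂) = 1.83×10⁻³ / 6.714×10⁻⁵ = 27.256 K
T = 11.1 + 27.256 = 38.356 °C

T = 38.4 °C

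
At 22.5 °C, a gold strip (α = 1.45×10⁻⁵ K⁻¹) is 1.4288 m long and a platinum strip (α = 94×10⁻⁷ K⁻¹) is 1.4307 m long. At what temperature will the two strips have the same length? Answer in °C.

L₁(1 + α₁ΔT) = L₂(1 + α₂ΔT) ⇒ ΔT = (L₂ − L₁)/(α₁L₁ − α₂L₂)
L₂ − L₁ = 1.4307 − 1.4288 = 1.90×10⁻³ m
α₁L₁ − α₂L₂ = 1.45×10⁻⁵×1.4288 − 94×10⁻⁷×1.4307 = 7.26902×10⁻⁶ m/K
ΔT = 1.90×10⁻³ / 7.26902×10⁻⁶ = 261.383 K
T = 22.5 + 261.383 = 283.883 °C

T = 283.9 °C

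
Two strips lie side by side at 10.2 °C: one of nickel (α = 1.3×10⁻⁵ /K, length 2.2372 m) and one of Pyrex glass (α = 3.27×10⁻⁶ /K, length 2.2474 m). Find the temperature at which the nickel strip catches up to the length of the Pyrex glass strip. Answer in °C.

Equal length when α₁L₁ΔT − α₂L₂ΔT = L₂ − L₁ = 1.02×10⁻² m
α₁L₁ = 2.90836×10⁻⁵, α₂L₂ = 7.348998×10⁻⁶ → Δ(αL) = 2.1734602×10⁻⁵ m/K
ΔT = 1.02×10⁻² / 2.1734602×10⁻⁵ = 469.298 K, so T = 10.2 + 469.298 = 479.498 °C

T = 479.5 °C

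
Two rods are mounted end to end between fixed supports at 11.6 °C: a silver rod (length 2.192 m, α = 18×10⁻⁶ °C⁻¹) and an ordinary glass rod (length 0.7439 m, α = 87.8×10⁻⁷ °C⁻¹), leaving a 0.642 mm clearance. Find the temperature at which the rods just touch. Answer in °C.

T = 25.6 °C

α₁L₁ = 3.9456×10⁻⁵ m/K, α₂L₂ = 6.531442×10⁻⁶ m/K → total 4.5987442×10⁻⁵ m/K
ΔT = g/(α₁L₁+α₂L₂) = 6.42×10⁻⁴ / 4.5987442×10⁻⁵ = 13.960 K
T = 11.6 + 13.960 = 25.560 °C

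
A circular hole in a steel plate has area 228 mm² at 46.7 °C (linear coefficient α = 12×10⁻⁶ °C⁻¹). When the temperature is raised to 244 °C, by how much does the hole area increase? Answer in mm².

ΔA = 1.08 mm²

Area coefficient ≈ 2α; |ΔT| = 197.3 K
ΔA = 2αA₀ΔT = 2(12×10⁻⁶)(228)(197.3) = 1.08 mm²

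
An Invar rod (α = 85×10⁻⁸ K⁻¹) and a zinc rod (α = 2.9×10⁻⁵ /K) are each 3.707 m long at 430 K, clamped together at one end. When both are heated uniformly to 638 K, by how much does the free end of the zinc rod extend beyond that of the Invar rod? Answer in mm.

21.7 mm

ΔT = 208 K
Invar: ΔL = 85×10⁻⁸ × 3.707 m × 208 = 6.5540×10⁻⁴ m = 0.65540 mm
zinc: ΔL = 2.9×10⁻⁵ × 3.707 m × 208 = 2.2361×10⁻² m = 22.361 mm
difference = 22.361 − 0.65540 = 21.7056 mm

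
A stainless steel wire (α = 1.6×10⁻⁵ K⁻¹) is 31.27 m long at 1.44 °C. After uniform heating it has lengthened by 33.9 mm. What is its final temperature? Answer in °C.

ΔL = αL₀ΔT ⇒ ΔT = ΔL / (αL₀)
ΔT = 33.9×10⁻³ m / (1.6×10⁻⁵ × 31.27 m) = 67.757 K
T = 1.44 + 67.757 = 69.197 °C

T = 69.2 °C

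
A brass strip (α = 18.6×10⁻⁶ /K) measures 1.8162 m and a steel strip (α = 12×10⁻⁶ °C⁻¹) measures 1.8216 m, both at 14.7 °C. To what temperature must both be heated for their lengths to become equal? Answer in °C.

T = 467.6 °C

Equal length when α₁L₁ΔT − α₂L₂ΔT = L₂ − L₁ = 5.40×10⁻³ m
α₁L₁ = 3.378132×10⁻⁵, α₂L₂ = 2.18592×10⁻⁵ → Δ(αL) = 1.192212×10⁻⁵ m/K
ΔT = 5.40×10⁻³ / 1.192212×10⁻⁵ = 452.940 K, so T = 14.7 + 452.940 = 467.640 °C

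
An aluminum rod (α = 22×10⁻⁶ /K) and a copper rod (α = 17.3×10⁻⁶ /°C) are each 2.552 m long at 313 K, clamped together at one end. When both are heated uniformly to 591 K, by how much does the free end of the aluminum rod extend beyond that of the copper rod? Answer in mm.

3.33 mm

ΔT = 278 K
aluminum: ΔL = 22×10⁻⁶ × 2.552 m × 278 = 1.5608×10⁻² m = 15.608 mm
copper: ΔL = 17.3×10⁻⁶ × 2.552 m × 278 = 1.2274×10⁻² m = 12.274 mm
difference = 15.608 − 12.274 = 3.334 mm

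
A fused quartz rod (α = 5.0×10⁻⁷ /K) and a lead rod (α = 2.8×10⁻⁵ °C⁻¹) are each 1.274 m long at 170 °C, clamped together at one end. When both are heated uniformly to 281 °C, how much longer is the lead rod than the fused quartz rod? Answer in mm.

3.89 mm

ΔT = 111 K
fused quartz: ΔL = 5.0×10⁻⁷ × 1.274 m × 111 = 7.0707×10⁻⁵ m = 0.070707 mm
lead: ΔL = 2.8×10⁻⁵ × 1.274 m × 111 = 3.9596×10⁻³ m = 3.9596 mm
difference = 3.9596 − 0.070707 = 3.888893 mm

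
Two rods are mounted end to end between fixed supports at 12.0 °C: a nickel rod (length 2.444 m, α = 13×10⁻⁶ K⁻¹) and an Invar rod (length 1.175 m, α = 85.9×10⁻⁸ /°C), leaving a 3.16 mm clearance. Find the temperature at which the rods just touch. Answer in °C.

Gap closes when ΔL₁ + ΔL₂ = 3.16 mm = 3.16×10⁻³ m
(α₁L₁ + α₂L₂)ΔT = g
α₁L₁ + α₂L₂ = 13×10⁻⁶×2.444 + 85.9×10⁻⁸×1.175 = 3.2781325×10⁻⁵ m/K
ΔT = 3.16×10⁻³ / 3.2781325×10⁻⁵ = 96.40 K
T = 12.0 + 96.40 = 108.40 °C

T = 108 °C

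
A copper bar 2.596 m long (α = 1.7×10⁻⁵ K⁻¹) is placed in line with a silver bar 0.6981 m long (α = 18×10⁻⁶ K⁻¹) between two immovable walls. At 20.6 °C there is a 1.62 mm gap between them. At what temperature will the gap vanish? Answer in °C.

T = 49.2 °C

α₁L₁ = 4.4132×10⁻⁵ m/K, α₂L₂ = 1.25658×10⁻⁵ m/K → total 5.66978×10⁻⁵ m/K
ΔT = g/(α₁L₁+α₂L₂) = 1.62×10⁻³ / 5.66978×10⁻⁵ = 28.573 K
T = 20.6 + 28.573 = 49.173 °C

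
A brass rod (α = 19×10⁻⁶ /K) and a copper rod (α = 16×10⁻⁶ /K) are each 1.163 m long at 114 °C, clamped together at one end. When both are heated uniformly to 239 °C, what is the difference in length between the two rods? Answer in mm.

ΔT = 125 K
brass: ΔL = 19×10⁻⁶ × 1.163 m × 125 = 2.7621×10⁻³ m = 2.7621 mm
copper: ΔL = 16×10⁻⁶ × 1.163 m × 125 = 2.3260×10⁻³ m = 2.3260 mm
difference = 2.7621 − 2.3260 = 0.4361 mm

0.436 mm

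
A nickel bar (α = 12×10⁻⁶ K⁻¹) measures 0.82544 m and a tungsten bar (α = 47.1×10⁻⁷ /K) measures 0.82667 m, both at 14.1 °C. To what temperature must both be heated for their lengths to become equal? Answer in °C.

Equal length when α₁L₁ΔT − α₂L₂ΔT = L₂ − L₁ = 1.23×10⁻³ m
α₁L₁ = 9.90528×10⁻⁶, α₂L₂ = 3.8936157×10⁻⁶ → Δ(αL) = 6.0116643×10⁻⁶ m/K
ΔT = 1.23×10⁻³ / 6.0116643×10⁻⁶ = 204.602 K, so T = 14.1 + 204.602 = 218.702 °C

T = 218.7 °C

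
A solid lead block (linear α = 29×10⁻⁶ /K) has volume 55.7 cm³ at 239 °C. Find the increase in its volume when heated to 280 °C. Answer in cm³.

Isotropic solid: β ≈ 3α = 8.7×10⁻⁵ /K; ΔT = 41 K
ΔV = 3αV₀ΔT = 3(29×10⁻⁶)(55.7)(41) = 0.199 cm³

ΔV = 0.199 cm³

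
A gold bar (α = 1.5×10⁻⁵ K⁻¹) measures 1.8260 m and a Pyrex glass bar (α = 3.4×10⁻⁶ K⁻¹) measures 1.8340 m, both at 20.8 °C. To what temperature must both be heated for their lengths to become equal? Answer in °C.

T = 399.0 °C

Equal length when α₁L₁ΔT − α₂L₂ΔT = L₂ − L₁ = 8.00×10⁻³ m
α₁L₁ = 2.739×10⁻⁵, α₂L₂ = 6.2356×10⁻⁶ → Δ(αL) = 2.11544×10⁻⁵ m/K
ΔT = 8.00×10⁻³ / 2.11544×10⁻⁵ = 378.172 K, so T = 20.8 + 378.172 = 398.972 °C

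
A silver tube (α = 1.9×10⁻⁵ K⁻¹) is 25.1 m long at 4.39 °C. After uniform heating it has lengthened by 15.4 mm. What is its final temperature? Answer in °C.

T = 36.7 °C

ΔL = αL₀ΔT ⇒ ΔT = ΔL / (αL₀)
ΔT = 15.4×10⁻³ m / (1.9×10⁻⁵ × 25.1 m) = 32.292 K
T = 4.39 + 32.292 = 36.682 °C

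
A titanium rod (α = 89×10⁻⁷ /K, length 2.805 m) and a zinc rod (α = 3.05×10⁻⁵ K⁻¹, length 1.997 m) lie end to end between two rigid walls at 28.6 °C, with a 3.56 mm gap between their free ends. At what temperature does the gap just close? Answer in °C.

Gap closes when ΔL₁ + ΔL₂ = 3.56 mm = 3.56×10⁻³ m
(α₁L₁ + α₂L₂)ΔT = g
α₁L₁ + α₂L₂ = 89×10⁻⁷×2.805 + 3.05×10⁻⁵×1.997 = 8.5873×10⁻⁵ m/K
ΔT = 3.56×10⁻³ / 8.5873×10⁻⁵ = 41.457 K
T = 28.6 + 41.457 = 70.057 °C

T = 70.1 °C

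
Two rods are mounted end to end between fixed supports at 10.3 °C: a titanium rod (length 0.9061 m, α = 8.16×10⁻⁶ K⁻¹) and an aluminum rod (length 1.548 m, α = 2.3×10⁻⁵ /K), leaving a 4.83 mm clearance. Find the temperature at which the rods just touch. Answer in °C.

Gap closes when ΔL₁ + ΔL₂ = 4.83 mm = 4.83×10⁻³ m
(α₁L₁ + α₂L₂)ΔT = g
α₁L₁ + α₂L₂ = 8.16×10⁻⁶×0.9061 + 2.3×10⁻⁵×1.548 = 4.2997776×10⁻⁵ m/K
ΔT = 4.83×10⁻³ / 4.2997776×10⁻⁵ = 112.33 K
T = 10.3 + 112.33 = 122.63 °C

T = 123 °C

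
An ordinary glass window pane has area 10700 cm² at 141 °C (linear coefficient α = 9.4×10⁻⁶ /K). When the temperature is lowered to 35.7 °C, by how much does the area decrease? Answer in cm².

ΔA = 21.2 cm²

Area coefficient ≈ 2α; |ΔT| = 105.3 K
ΔA = 2αA₀ΔT = 2(9.4×10⁻⁶)(10700)(105.3) = 21.2 cm²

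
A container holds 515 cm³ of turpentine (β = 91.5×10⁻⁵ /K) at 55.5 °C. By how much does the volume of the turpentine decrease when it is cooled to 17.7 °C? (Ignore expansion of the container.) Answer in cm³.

|ΔT| = |17.7 − 55.5| = 37.8 K
ΔV = βV₀ΔT = (91.5×10⁻⁵)(515)(37.8) = 17.8 cm³

ΔV = 17.8 cm³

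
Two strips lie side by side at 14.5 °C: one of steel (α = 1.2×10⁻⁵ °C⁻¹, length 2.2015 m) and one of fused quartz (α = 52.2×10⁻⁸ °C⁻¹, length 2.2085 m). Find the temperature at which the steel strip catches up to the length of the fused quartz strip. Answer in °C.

T = 291.6 °C

L₁(1 + α₁ΔT) = L₂(1 + α₂ΔT) ⇒ ΔT = (L₂ − L₁)/(α₁L₁ − α₂L₂)
L₂ − L₁ = 2.2085 − 2.2015 = 7.00×10⁻³ m
α₁L₁ − α₂L₂ = 1.2×10⁻⁵×2.2015 − 52.2×10⁻⁸×2.2085 = 2.5265163×10⁻⁵ m/K
ΔT = 7.00×10⁻³ / 2.5265163×10⁻⁵ = 277.061 K
T = 14.5 + 277.061 = 291.561 °C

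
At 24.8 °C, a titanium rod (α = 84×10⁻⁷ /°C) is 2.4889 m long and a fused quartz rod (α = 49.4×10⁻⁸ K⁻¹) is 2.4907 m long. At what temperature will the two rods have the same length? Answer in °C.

L₁(1 + α₁ΔT) = L₂(1 + α₂ΔT) ⇒ ΔT = (L₂ − L₁)/(α₁L₁ − α₂L₂)
L₂ − L₁ = 2.4907 − 2.4889 = 1.80×10⁻³ m
α₁L₁ − α₂L₂ = 84×10⁻⁷×2.4889 − 49.4×10⁻⁸×2.4907 = 1.96763542×10⁻⁵ m/K
ΔT = 1.80×10⁻³ / 1.96763542×10⁻⁵ = 91.480 K
T = 24.8 + 91.480 = 116.280 °C

T = 116.3 °C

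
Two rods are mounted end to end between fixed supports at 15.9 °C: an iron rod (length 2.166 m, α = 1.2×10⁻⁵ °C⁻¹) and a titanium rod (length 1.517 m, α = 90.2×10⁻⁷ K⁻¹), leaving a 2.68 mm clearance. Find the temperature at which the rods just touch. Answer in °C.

T = 83.4 °C

α₁L₁ = 2.5992×10⁻⁵ m/K, α₂L₂ = 1.368334×10⁻⁵ m/K → total 3.967534×10⁻⁵ m/K
ΔT = g/(α₁L₁+α₂L₂) = 2.68×10⁻³ / 3.967534×10⁻⁵ = 67.548 K
T = 15.9 + 67.548 = 83.448 °C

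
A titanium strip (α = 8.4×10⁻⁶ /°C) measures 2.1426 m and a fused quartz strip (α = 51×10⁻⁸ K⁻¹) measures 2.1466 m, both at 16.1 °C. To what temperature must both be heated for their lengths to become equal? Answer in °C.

T = 252.7 °C

Equal length when α₁L₁ΔT − α₂L₂ΔT = L₂ − L₁ = 4.00×10⁻³ m
α₁L₁ = 1.799784×10⁻⁵, α₂L₂ = 1.094766×10⁻⁶ → Δ(αL) = 1.6903074×10⁻⁵ m/K
ΔT = 4.00×10⁻³ / 1.6903074×10⁻⁵ = 236.643 K, so T = 16.1 + 236.643 = 252.743 °C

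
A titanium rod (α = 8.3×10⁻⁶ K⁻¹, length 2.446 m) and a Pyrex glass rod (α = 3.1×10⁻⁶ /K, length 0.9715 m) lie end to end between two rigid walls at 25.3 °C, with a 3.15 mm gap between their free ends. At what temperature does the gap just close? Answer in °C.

T = 160 °C

Gap closes when ΔL₁ + ΔL₂ = 3.15 mm = 3.15×10⁻³ m
(α₁L₁ + α₂L₂)ΔT = g
α₁L₁ + α₂L₂ = 8.3×10⁻⁶×2.446 + 3.1×10⁻⁶×0.9715 = 2.331345×10⁻⁵ m/K
ΔT = 3.15×10⁻³ / 2.331345×10⁻⁵ = 135.12 K
T = 25.3 + 135.12 = 160.42 °C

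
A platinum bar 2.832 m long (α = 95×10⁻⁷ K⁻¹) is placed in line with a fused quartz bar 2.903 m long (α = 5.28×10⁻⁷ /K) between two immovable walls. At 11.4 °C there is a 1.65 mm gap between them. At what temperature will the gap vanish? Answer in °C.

T = 69.4 °C

α₁L₁ = 2.6904×10⁻⁵ m/K, α₂L₂ = 1.532784×10⁻⁶ m/K → total 2.8436784×10⁻⁵ m/K
ΔT = g/(α₁L₁+α₂L₂) = 1.65×10⁻³ / 2.8436784×10⁻⁵ = 58.023 K
T = 11.4 + 58.023 = 69.423 °C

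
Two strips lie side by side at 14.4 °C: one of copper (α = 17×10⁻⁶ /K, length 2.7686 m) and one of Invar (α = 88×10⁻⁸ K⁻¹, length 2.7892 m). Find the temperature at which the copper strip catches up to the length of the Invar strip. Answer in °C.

T = 476.2 °C

Equal length when α₁L₁ΔT − α₂L₂ΔT = L₂ − L₁ = 2.06×10⁻² m
α₁L₁ = 4.70662×10⁻⁵, α₂L₂ = 2.454496×10⁻⁶ → Δ(αL) = 4.4611704×10⁻⁵ m/K
ΔT = 2.06×10⁻² / 4.4611704×10⁻⁵ = 461.762 K, so T = 14.4 + 461.762 = 476.162 °C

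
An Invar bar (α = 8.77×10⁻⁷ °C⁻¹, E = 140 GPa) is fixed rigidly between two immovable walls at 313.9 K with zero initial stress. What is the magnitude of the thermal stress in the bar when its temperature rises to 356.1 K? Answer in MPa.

Fully constrained: the free strain ε = αΔT is blocked, so σ = Eε = EαΔT.
|ΔT| = 42.2 K
σ = 140×10⁹ × 8.77×10⁻⁷ × 42.2 = 5.18×10⁶ Pa

σ = 5.18 MPa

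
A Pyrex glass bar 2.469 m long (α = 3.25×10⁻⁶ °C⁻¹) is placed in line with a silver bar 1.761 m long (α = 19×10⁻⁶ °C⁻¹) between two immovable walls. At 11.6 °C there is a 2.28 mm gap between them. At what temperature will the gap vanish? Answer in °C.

Gap closes when ΔL₁ + ΔL₂ = 2.28 mm = 2.28×10⁻³ m
(α₁L₁ + α₂L₂)ΔT = g
α₁L₁ + α₂L₂ = 3.25×10⁻⁶×2.469 + 19×10⁻⁶×1.761 = 4.148325×10⁻⁵ m/K
ΔT = 2.28×10⁻³ / 4.148325×10⁻⁵ = 54.962 K
T = 11.6 + 54.962 = 66.562 °C

T = 66.6 °C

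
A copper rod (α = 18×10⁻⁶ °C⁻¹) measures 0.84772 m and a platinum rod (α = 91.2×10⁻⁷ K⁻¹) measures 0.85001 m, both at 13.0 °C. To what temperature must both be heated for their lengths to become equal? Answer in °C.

L₁(1 + α₁ΔT) = L₂(1 + α₂ΔT) ⇒ ΔT = (L₂ − L₁)/(α₁L₁ − α₂L₂)
L₂ − L₁ = 0.85001 − 0.84772 = 2.29×10⁻³ m
α₁L₁ − α₂L₂ = 18×10⁻⁶×0.84772 − 91.2×10⁻⁷×0.85001 = 7.5068688×10⁻⁶ m/K
ΔT = 2.29×10⁻³ / 7.5068688×10⁻⁶ = 305.054 K
T = 13.0 + 305.054 = 318.054 °C

T = 318.1 °C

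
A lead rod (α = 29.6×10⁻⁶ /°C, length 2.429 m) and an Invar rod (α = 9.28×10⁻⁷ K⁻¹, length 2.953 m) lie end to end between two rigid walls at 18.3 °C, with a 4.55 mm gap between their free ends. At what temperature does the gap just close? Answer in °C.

T = 79.3 °C

α₁L₁ = 7.18984×10⁻⁵ m/K, α₂L₂ = 2.740384×10⁻⁶ m/K → total 7.4638784×10⁻⁵ m/K
ΔT = g/(α₁L₁+α₂L₂) = 4.55×10⁻³ / 7.4638784×10⁻⁵ = 60.960 K
T = 18.3 + 60.960 = 79.260 °C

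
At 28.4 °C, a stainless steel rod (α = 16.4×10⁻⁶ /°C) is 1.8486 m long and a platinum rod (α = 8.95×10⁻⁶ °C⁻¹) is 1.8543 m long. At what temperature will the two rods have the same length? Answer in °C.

T = 443.8 °C

L₁(1 + α₁ΔT) = L₂(1 + α₂ΔT) ⇒ ΔT = (L₂ − L₁)/(α₁L₁ − α₂L₂)
L₂ − L₁ = 1.8543 − 1.8486 = 5.70×10⁻³ m
α₁L₁ − α₂L₂ = 16.4×10⁻⁶×1.8486 − 8.95×10⁻⁶×1.8543 = 1.3721055×10⁻⁵ m/K
ΔT = 5.70×10⁻³ / 1.3721055×10⁻⁵ = 415.420 K
T = 28.4 + 415.420 = 443.820 °C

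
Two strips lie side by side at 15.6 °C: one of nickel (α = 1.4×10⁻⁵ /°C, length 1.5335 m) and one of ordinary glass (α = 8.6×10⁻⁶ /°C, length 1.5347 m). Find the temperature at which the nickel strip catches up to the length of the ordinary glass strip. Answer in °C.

T = 160.7 °C

L₁(1 + α₁ΔT) = L₂(1 + α₂ΔT) ⇒ ΔT = (L₂ − L₁)/(α₁L₁ − α₂L₂)
L₂ − L₁ = 1.5347 − 1.5335 = 1.20×10⁻³ m
α₁L₁ − α₂L₂ = 1.4×10⁻⁵×1.5335 − 8.6×10⁻⁶×1.5347 = 8.27058×10⁻⁶ m/K
ΔT = 1.20×10⁻³ / 8.27058×10⁻⁶ = 145.093 K
T = 15.6 + 145.093 = 160.693 °C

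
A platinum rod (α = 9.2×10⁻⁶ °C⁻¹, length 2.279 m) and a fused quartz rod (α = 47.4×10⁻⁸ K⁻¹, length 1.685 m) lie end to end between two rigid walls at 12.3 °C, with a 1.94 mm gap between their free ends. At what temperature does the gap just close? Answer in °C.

T = 101 °C

α₁L₁ = 2.09668×10⁻⁵ m/K, α₂L₂ = 7.9869×10⁻⁷ m/K → total 2.176549×10⁻⁵ m/K
ΔT = g/(α₁L₁+α₂L₂) = 1.94×10⁻³ / 2.176549×10⁻⁵ = 89.13 K
T = 12.3 + 89.13 = 101.43 °C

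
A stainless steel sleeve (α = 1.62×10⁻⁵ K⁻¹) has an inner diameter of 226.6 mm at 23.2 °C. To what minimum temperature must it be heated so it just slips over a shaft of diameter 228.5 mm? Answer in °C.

T = 541 °C

Required Δd = 228.5 − 226.6 = 1.9 mm
Δd = αd₀ΔT ⇒ ΔT = Δd/(αd₀) = 1.9 / (1.62×10⁻⁵ × 226.6) = 517.58 K
T_min = 23.2 + 517.58 = 540.78 °C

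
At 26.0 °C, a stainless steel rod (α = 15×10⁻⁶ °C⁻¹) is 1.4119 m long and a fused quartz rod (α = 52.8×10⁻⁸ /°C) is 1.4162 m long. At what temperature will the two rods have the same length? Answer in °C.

L₁(1 + α₁ΔT) = L₂(1 + α₂ΔT) ⇒ ΔT = (L₂ − L₁)/(α₁L₁ − α₂L₂)
L₂ − L₁ = 1.4162 − 1.4119 = 4.30×10⁻³ m
α₁L₁ − α₂L₂ = 15×10⁻⁶×1.4119 − 52.8×10⁻⁸×1.4162 = 2.04307464×10⁻⁵ m/K
ΔT = 4.30×10⁻³ / 2.04307464×10⁻⁵ = 210.467 K
T = 26.0 + 210.467 = 236.467 °C

T = 236.5 °C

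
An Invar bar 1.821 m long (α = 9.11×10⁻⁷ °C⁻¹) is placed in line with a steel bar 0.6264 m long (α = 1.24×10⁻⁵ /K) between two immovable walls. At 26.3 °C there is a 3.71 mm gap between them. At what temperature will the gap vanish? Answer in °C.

α₁L₁ = 1.658931×10⁻⁶ m/K, α₂L₂ = 7.76736×10⁻⁶ m/K → total 9.426291×10⁻⁶ m/K
ΔT = g/(α₁L₁+α₂L₂) = 3.71×10⁻³ / 9.426291×10⁻⁶ = 393.58 K
T = 26.3 + 393.58 = 419.88 °C

T = 420 °C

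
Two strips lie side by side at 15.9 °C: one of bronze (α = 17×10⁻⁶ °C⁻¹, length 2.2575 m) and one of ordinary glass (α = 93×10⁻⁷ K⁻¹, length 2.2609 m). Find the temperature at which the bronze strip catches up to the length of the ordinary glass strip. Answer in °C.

L₁(1 + α₁ΔT) = L₂(1 + α₂ΔT) ⇒ ΔT = (L₂ − L₁)/(α₁L₁ − α₂L₂)
L₂ − L₁ = 2.2609 − 2.2575 = 3.40×10⁻³ m
α₁L₁ − α₂L₂ = 17×10⁻⁶×2.2575 − 93×10⁻⁷×2.2609 = 1.735113×10⁻⁵ m/K
ΔT = 3.40×10⁻³ / 1.735113×10⁻⁵ = 195.953 K
T = 15.9 + 195.953 = 211.853 °C

T = 211.9 °C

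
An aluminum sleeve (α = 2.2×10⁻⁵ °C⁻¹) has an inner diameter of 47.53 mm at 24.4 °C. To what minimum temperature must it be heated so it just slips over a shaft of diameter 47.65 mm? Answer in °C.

T = 139 °C

Required Δd = 47.65 − 47.53 = 0.12 mm
Δd = αd₀ΔT ⇒ ΔT = Δd/(αd₀) = 0.12 / (2.2×10⁻⁵ × 47.53) = 114.76 K
T_min = 24.4 + 114.76 = 139.16 °C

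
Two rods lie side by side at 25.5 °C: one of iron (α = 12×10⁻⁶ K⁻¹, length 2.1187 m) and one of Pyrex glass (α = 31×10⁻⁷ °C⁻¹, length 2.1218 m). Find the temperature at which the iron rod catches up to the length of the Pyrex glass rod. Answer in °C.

T = 190.0 °C

L₁(1 + α₁ΔT) = L₂(1 + α₂ΔT) ⇒ ΔT = (L₂ − L₁)/(α₁L₁ − α₂L₂)
L₂ − L₁ = 2.1218 − 2.1187 = 3.10×10⁻³ m
α₁L₁ − α₂L₂ = 12×10⁻⁶×2.1187 − 31×10⁻⁷×2.1218 = 1.884682×10⁻⁵ m/K
ΔT = 3.10×10⁻³ / 1.884682×10⁻⁵ = 164.484 K
T = 25.5 + 164.484 = 189.984 °C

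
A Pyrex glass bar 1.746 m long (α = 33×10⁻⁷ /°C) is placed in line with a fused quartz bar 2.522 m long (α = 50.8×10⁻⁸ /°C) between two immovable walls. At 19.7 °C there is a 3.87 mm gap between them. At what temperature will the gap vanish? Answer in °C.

Gap closes when ΔL₁ + ΔL₂ = 3.87 mm = 3.87×10⁻³ m
(α₁L₁ + α₂L₂)ΔT = g
α₁L₁ + α₂L₂ = 33×10⁻⁷×1.746 + 50.8×10⁻⁸×2.522 = 7.042976×10⁻⁶ m/K
ΔT = 3.87×10⁻³ / 7.042976×10⁻⁶ = 549.48 K
T = 19.7 + 549.48 = 569.18 °C

T = 569 °C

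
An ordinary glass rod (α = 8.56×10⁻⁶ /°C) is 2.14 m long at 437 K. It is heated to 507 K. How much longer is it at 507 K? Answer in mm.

|ΔT| = |507 − 437| = 70 K
ΔL = αL₀ΔT = (8.56×10⁻⁶)(2.14)(70) = 1.28×10⁻³ m

ΔL = 1.28 mm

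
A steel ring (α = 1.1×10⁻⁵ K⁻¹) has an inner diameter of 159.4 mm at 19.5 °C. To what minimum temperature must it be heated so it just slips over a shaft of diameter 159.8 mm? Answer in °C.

T = 248 °C

Required Δd = 159.8 − 159.4 = 0.4 mm
Δd = αd₀ΔT ⇒ ΔT = Δd/(αd₀) = 0.4 / (1.1×10⁻⁵ × 159.4) = 228.13 K
T_min = 19.5 + 228.13 = 247.63 °C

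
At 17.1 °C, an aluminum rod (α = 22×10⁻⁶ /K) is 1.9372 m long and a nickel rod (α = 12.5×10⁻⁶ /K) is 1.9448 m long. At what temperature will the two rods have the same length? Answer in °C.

Equal length when α₁L₁ΔT − α₂L₂ΔT = L₂ − L₁ = 7.60×10⁻³ m
α₁L₁ = 4.26184×10⁻⁵, α₂L₂ = 2.431×10⁻⁵ → Δ(αL) = 1.83084×10⁻⁵ m/K
ΔT = 7.60×10⁻³ / 1.83084×10⁻⁵ = 415.110 K, so T = 17.1 + 415.110 = 432.210 °C

T = 432.2 °C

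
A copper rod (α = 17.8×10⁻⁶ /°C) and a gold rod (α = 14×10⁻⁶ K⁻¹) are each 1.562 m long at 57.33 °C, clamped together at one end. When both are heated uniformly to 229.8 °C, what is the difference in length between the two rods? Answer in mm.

1.02 mm

ΔT = 172.47 K
copper: ΔL = 17.8×10⁻⁶ × 1.562 m × 172.47 = 4.7953×10⁻³ m = 4.7953 mm
gold: ΔL = 14×10⁻⁶ × 1.562 m × 172.47 = 3.7716×10⁻³ m = 3.7716 mm
difference = 4.7953 − 3.7716 = 1.0237 mm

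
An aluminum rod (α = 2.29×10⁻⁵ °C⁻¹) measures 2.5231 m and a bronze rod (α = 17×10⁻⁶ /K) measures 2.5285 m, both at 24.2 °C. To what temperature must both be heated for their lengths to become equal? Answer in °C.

L₁(1 + α₁ΔT) = L₂(1 + α₂ΔT) ⇒ ΔT = (L₂ − L₁)/(α₁L₁ − α₂L₂)
L₂ − L₁ = 2.5285 − 2.5231 = 5.40×10⁻³ m
α₁L₁ − α₂L₂ = 2.29×10⁻⁵×2.5231 − 17×10⁻⁶×2.5285 = 1.479449×10⁻⁵ m/K
ΔT = 5.40×10⁻³ / 1.479449×10⁻⁵ = 365.001 K
T = 24.2 + 365.001 = 389.201 °C

T = 389.2 °C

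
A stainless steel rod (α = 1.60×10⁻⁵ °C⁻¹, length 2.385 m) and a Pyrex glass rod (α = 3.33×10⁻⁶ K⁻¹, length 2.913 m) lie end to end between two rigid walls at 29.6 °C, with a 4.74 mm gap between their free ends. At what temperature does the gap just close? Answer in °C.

Gap closes when ΔL₁ + ΔL₂ = 4.74 mm = 4.74×10⁻³ m
(α₁L₁ + α₂L₂)ΔT = g
α₁L₁ + α₂L₂ = 1.60×10⁻⁵×2.385 + 3.33×10⁻⁶×2.913 = 4.786029×10⁻⁵ m/K
ΔT = 4.74×10⁻³ / 4.786029×10⁻⁵ = 99.04 K
T = 29.6 + 99.04 = 128.64 °C

T = 129 °C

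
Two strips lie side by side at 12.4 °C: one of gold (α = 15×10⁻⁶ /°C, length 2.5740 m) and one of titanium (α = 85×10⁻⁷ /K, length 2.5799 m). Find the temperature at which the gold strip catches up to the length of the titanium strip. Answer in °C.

T = 366.1 °C

L₁(1 + α₁ΔT) = L₂(1 + α₂ΔT) ⇒ ΔT = (L₂ − L₁)/(α₁L₁ − α₂L₂)
L₂ − L₁ = 2.5799 − 2.5740 = 5.90×10⁻³ m
α₁L₁ − α₂L₂ = 15×10⁻⁶×2.5740 − 85×10⁻⁷×2.5799 = 1.668085×10⁻⁵ m/K
ΔT = 5.90×10⁻³ / 1.668085×10⁻⁵ = 353.699 K
T = 12.4 + 353.699 = 366.099 °C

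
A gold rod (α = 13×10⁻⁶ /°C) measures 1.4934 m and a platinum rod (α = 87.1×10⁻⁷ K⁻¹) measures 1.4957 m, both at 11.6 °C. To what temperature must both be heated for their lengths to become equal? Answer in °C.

T = 371.7 °C

Equal length when α₁L₁ΔT − α₂L₂ΔT = L₂ − L₁ = 2.30×10⁻³ m
α₁L₁ = 1.94142×10⁻⁵, α₂L₂ = 1.3027547×10⁻⁵ → Δ(αL) = 6.386653×10⁻⁶ m/K
ΔT = 2.30×10⁻³ / 6.386653×10⁻⁶ = 360.126 K, so T = 11.6 + 360.126 = 371.726 °C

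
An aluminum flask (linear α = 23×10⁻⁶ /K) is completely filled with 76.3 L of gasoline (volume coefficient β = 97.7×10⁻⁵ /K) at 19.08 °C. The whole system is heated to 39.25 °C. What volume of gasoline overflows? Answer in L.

1.40 L

The flask also expands: β_container ≈ 3α = 6.9×10⁻⁵ /K
Net overflow = V₀(β_liq − 3α_cont)ΔT
β − 3α = 9.77×10⁻⁴ − 6.9×10⁻⁵ = 9.08×10⁻⁴ /K; ΔT = 20.17 K
ΔV = 76.3 × 9.08×10⁻⁴ × 20.17 = 1.40 L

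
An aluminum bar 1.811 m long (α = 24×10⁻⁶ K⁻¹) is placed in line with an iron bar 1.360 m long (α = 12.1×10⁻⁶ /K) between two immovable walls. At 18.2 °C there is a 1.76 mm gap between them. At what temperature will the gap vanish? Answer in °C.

T = 47.6 °C

Gap closes when ΔL₁ + ΔL₂ = 1.76 mm = 1.76×10⁻³ m
(α₁L₁ + α₂L₂)ΔT = g
α₁L₁ + α₂L₂ = 24×10⁻⁶×1.811 + 12.1×10⁻⁶×1.360 = 5.992×10⁻⁵ m/K
ΔT = 1.76×10⁻³ / 5.992×10⁻⁵ = 29.372 K
T = 18.2 + 29.372 = 47.572 °C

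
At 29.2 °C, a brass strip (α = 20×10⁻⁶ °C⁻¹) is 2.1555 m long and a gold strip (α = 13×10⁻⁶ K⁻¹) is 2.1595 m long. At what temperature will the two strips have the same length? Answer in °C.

T = 295.2 °C

Equal length when α₁L₁ΔT − α₂L₂ΔT = L₂ − L₁ = 4.00×10⁻³ m
α₁L₁ = 4.311×10⁻⁵, α₂L₂ = 2.80735×10⁻⁵ → Δ(αL) = 1.50365×10⁻⁵ m/K
ΔT = 4.00×10⁻³ / 1.50365×10⁻⁵ = 266.019 K, so T = 29.2 + 266.019 = 295.219 °C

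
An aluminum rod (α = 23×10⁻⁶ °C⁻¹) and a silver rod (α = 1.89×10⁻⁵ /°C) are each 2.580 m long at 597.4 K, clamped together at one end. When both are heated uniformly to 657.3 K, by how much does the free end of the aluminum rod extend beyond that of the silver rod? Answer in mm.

0.634 mm

ΔT = 59.9 K
aluminum: ΔL = 23×10⁻⁶ × 2.580 m × 59.9 = 3.5545×10⁻³ m = 3.5545 mm
silver: ΔL = 1.89×10⁻⁵ × 2.580 m × 59.9 = 2.9208×10⁻³ m = 2.9208 mm
difference = 3.5545 − 2.9208 = 0.6337 mm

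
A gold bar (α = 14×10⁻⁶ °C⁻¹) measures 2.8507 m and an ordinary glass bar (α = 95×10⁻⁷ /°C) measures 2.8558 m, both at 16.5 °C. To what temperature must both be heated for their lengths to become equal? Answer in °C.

T = 415.6 °C

L₁(1 + α₁ΔT) = L₂(1 + α₂ΔT) ⇒ ΔT = (L₂ − L₁)/(α₁L₁ − α₂L₂)
L₂ − L₁ = 2.8558 − 2.8507 = 5.10×10⁻³ m
α₁L₁ − α₂L₂ = 14×10⁻⁶×2.8507 − 95×10⁻⁷×2.8558 = 1.27797×10⁻⁵ m/K
ΔT = 5.10×10⁻³ / 1.27797×10⁻⁵ = 399.070 K
T = 16.5 + 399.070 = 415.570 °C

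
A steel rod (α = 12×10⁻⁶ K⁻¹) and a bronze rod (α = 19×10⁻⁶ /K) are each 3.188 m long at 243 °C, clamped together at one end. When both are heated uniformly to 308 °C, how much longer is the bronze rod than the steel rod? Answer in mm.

ΔT = 65 K
steel: ΔL = 12×10⁻⁶ × 3.188 m × 65 = 2.4866×10⁻³ m = 2.4866 mm
bronze: ΔL = 19×10⁻⁶ × 3.188 m × 65 = 3.9372×10⁻³ m = 3.9372 mm
difference = 3.9372 − 2.4866 = 1.4506 mm

1.45 mm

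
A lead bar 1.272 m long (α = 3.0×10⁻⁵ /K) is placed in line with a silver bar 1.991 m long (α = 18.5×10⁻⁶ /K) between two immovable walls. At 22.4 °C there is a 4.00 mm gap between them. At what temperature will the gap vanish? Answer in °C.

T = 75.7 °C

α₁L₁ = 3.816×10⁻⁵ m/K, α₂L₂ = 3.68335×10⁻⁵ m/K → total 7.49935×10⁻⁵ m/K
ΔT = g/(α₁L₁+α₂L₂) = 4.00×10⁻³ / 7.49935×10⁻⁵ = 53.338 K
T = 22.4 + 53.338 = 75.738 °C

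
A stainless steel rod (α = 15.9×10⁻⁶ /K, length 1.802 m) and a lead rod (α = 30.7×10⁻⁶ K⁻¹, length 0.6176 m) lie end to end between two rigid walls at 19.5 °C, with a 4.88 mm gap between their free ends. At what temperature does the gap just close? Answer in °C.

T = 122 °C

α₁L₁ = 2.86518×10⁻⁵ m/K, α₂L₂ = 1.896032×10⁻⁵ m/K → total 4.761212×10⁻⁵ m/K
ΔT = g/(α₁L₁+α₂L₂) = 4.88×10⁻³ / 4.761212×10⁻⁵ = 102.49 K
T = 19.5 + 102.49 = 121.99 °C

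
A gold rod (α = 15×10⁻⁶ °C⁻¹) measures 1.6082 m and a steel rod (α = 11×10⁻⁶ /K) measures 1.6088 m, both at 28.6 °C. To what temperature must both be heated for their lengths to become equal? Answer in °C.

Equal length when α₁L₁ΔT − α₂L₂ΔT = L₂ − L₁ = 6.00×10⁻⁴ m
α₁L₁ = 2.4123×10⁻⁵, α₂L₂ = 1.76968×10⁻⁵ → Δ(αL) = 6.4262×10⁻⁶ m/K
ΔT = 6.00×10⁻⁴ / 6.4262×10⁻⁶ = 93.368 K, so T = 28.6 + 93.368 = 121.968 °C

T = 122.0 °C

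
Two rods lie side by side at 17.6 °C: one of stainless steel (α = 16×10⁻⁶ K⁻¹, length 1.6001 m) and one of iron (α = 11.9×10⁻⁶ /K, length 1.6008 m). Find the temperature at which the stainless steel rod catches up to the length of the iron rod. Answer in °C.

Equal length when α₁L₁ΔT − α₂L₂ΔT = L₂ − L₁ = 7.00×10⁻⁴ m
α₁L₁ = 2.56016×10⁻⁵, α₂L₂ = 1.904952×10⁻⁵ → Δ(αL) = 6.55208×10⁻⁶ m/K
ΔT = 7.00×10⁻⁴ / 6.55208×10⁻⁶ = 106.836 K, so T = 17.6 + 106.836 = 124.436 °C

T = 124.4 °C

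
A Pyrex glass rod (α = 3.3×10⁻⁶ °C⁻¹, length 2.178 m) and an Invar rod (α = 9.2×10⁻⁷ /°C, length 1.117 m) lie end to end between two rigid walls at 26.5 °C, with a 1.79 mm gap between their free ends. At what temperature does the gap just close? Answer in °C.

Gap closes when ΔL₁ + ΔL₂ = 1.79 mm = 1.79×10⁻³ m
(α₁L₁ + α₂L₂)ΔT = g
α₁L₁ + α₂L₂ = 3.3×10⁻⁶×2.178 + 9.2×10⁻⁷×1.117 = 8.21504×10⁻⁶ m/K
ΔT = 1.79×10⁻³ / 8.21504×10⁻⁶ = 217.89 K
T = 26.5 + 217.89 = 244.39 °C

T = 244 °C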